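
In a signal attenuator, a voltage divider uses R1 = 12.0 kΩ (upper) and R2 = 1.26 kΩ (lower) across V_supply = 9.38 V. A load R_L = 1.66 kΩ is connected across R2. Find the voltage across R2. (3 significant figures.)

The load sits in parallel with R2, giving an effective lower resistance R2' = R2·R_L/(R2+R_L) = 0.7163 kΩ.
Now apply the divider: V_out = 9.38 × 0.05633 = 0.5284 V.

V_out ≈ 0.528 V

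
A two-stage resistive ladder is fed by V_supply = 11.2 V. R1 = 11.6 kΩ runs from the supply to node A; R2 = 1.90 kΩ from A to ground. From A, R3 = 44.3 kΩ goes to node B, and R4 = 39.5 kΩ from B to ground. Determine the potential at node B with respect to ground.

Looking into the second stage from A: R3 + R4 = 83.80 kΩ appears in parallel with R2.
R2 ‖ (R3+R4) = 1.858 kΩ.
V_A = 11.2 × 1.858/(11.6 + 1.858) = 1.546 V.
V_B = V_A × 0.4714 = 0.7288 V.

V_B ≈ 0.729 V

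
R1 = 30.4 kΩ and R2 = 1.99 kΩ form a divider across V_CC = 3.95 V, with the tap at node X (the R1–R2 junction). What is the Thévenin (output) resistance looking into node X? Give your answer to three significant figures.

R_th ≈ 1.87 kΩ

Looking into X with the source shorted: R_th = R1·R2/(R1+R2) = 30.40 × 1.99/32.39 = 1.868 kΩ.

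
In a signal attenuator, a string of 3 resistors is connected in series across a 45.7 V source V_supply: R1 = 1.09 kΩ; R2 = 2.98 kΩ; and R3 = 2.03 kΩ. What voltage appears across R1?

V ≈ 8.17 V

ΣR = 1.09 + 2.98 + 2.03 = 6.100 kΩ.
By the voltage-divider rule, V = 45.7 × 1.090/6.100 = 8.166 V.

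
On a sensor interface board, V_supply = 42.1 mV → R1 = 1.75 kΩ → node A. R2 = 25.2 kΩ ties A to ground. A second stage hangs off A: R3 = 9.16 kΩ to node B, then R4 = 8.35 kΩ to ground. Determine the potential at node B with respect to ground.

The second stage (R3 + R4 = 17.51 kΩ) loads node A in parallel with R2.
R2 ‖ (R3+R4) = 10.33 kΩ.
So V_A = 42.1 × 0.8551 = 36.00 mV.
Then the unloaded second divider: V_B = V_A × R4/(R3+R4) = 36.00 × 0.4769 = 17.17 mV.

V_B ≈ 17.2 mV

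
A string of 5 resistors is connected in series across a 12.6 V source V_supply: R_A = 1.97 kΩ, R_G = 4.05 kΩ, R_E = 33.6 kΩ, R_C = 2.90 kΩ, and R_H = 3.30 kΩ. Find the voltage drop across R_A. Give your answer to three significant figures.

Series total: ΣR = 1.97 + 4.05 + 33.6 + 2.90 + 3.30 = 45.82 kΩ.
Voltage divider: V = V_supply · (1.970 / 45.82) = 12.6 × 0.04299 = 0.5417 V.

V ≈ 0.542 V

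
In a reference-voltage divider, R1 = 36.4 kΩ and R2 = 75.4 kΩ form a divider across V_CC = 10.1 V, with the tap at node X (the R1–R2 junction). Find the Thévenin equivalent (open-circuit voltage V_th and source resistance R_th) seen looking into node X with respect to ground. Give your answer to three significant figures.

Open-circuit (no load on X): V_th = V_CC · R2/(R1 + R2) = 10.1 × 75.4/(36.40 + 75.4) = 6.812 V.
Looking into X with the source shorted: R_th = R1·R2/(R1+R2) = 36.40 × 75.4/111.8 = 24.55 kΩ.

V_th ≈ 6.81 V, R_th ≈ 24.5 kΩ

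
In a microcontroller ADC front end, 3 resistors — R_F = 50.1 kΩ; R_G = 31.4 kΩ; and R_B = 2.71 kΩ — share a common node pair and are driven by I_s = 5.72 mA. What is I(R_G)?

Total conductance ΣG = 1/50.1 + 1/31.4 + 1/2.71 = 0.4208 (units of 1/kΩ).
By the current-divider rule, I = I_s · G_k/ΣG = 5.72 × 0.07568 = 0.4329 mA.

I ≈ 0.433 mA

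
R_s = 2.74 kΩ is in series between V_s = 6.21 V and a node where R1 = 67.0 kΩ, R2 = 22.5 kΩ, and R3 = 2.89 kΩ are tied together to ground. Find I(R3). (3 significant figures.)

Combine the parallel branches: R_p = (1/67.0 + 1/22.5 + 1/2.89)⁻¹ = 2.467 kΩ.
V_A = 6.21 × 2.467/5.207 = 2.942 V.
I(R3) = V_A / R3 = 2.942/2.89 = 1.018 mA.
(Equivalently: I_total = 1.193 mA, then current-divider fraction G_k/ΣG = 0.8535.)

I ≈ 1.02 mA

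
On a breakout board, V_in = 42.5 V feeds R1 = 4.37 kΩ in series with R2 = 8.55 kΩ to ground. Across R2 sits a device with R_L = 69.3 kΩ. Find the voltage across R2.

V_out ≈ 27.0 V

R2 ‖ R_L = (8.55 × 69.3)/(8.55 + 69.3) = 7.611 kΩ.
Now apply the divider: V_out = 42.5 × 0.6353 = 27.00 V.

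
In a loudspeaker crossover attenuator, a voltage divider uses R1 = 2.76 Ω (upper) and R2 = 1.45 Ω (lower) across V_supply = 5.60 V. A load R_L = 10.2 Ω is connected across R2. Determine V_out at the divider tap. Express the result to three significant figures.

The load sits in parallel with R2, giving an effective lower resistance R2' = R2·R_L/(R2+R_L) = 1.270 Ω.
Voltage divider with the loaded lower leg: V_out = 5.60 × 1.270/(2.76 + 1.270) = 5.60 × 0.3151 = 1.764 V.

V_out ≈ 1.76 V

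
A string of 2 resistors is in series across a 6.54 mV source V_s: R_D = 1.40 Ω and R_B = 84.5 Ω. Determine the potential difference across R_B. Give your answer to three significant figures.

V ≈ 6.43 mV

ΣR = 1.40 + 84.5 = 85.90 Ω.
By the voltage-divider rule, V = 6.54 × 84.50/85.90 = 6.433 mV.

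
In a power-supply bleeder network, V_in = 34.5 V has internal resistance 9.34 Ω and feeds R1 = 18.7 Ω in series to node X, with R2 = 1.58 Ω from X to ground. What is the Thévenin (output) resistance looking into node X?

R1' = 9.34 + 18.7 = 28.04 Ω (source resistance + R1).
Zeroing V_in shorts the top of R1' to ground, so R_th = R1' ‖ R2 = 1.496 Ω.

R_th ≈ 1.50 Ω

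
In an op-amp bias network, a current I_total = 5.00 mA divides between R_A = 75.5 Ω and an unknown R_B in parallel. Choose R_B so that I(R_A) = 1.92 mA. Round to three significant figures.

In a two-way split, I_A/I_total = R_B/(R_A + R_B).
1.92/5.00 = R_B/(R_A + R_B) → R_B = R_A · (0.3840)/(1 − 0.3840) = 75.5 × 0.6234 = 47.06 Ω.

R_B ≈ 47.1 Ω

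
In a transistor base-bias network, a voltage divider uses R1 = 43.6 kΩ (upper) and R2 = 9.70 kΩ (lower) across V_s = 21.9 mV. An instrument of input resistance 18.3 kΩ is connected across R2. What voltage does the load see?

First combine the lower leg with the load: R2 ‖ R_L = 6.340 kΩ.
Now apply the divider: V_out = 21.9 × 0.1269 = 2.780 mV.

V_out ≈ 2.78 mV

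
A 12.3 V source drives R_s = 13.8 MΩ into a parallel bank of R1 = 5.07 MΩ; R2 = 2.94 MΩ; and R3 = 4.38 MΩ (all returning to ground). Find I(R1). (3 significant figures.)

I ≈ 0.210 µA

Parallel bank: R_p = 1/(1/5.07 + 1/2.94 + 1/4.38) = 1.306 MΩ.
Node voltage V_A = V_supply · R_p/(R_s + R_p) = 12.3 × 0.08646 = 1.063 V.
Branch current I = V_A/R1 = 1.063/5.07 = 0.2097 µA.
(Equivalently: I_total = 0.8142 µA, then current-divider fraction G_k/ΣG = 0.2576.)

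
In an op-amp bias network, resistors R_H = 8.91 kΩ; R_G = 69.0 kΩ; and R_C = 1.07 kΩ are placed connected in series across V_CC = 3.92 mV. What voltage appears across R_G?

V ≈ 3.42 mV

Total series resistance ΣR = 8.91 + 69.0 + 1.07 = 78.98 kΩ.
By the voltage-divider rule, V = 3.92 × 69.00/78.98 = 3.425 mV.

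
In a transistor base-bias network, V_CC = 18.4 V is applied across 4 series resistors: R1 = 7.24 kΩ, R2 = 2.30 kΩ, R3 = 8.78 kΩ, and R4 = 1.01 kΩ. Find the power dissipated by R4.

P ≈ 0.915 mW

ΣR = 19.33 kΩ → I = 18.4/19.33 = 0.9519 mA.
V(R4) = I·R = 0.9614 V; P = V·I = 0.9614 × 0.9519 = 0.9152 mW.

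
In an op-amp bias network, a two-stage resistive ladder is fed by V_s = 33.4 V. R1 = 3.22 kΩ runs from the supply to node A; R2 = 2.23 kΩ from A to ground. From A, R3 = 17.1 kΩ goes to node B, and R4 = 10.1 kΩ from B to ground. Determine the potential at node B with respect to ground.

The second stage (R3 + R4 = 27.20 kΩ) loads node A in parallel with R2.
R2 ‖ (R3+R4) = 2.061 kΩ.
First divider: V_A = V_s · 2.061/(3.22 + 2.061) = 13.04 V.
Stage 2 is unloaded, so V_B = V_A · R4/(R3+R4) = 13.04 × 10.1/27.20 = 4.840 V.

V_B ≈ 4.84 V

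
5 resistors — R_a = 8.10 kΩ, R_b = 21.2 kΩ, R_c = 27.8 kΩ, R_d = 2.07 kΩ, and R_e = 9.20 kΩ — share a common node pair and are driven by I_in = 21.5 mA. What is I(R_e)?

I ≈ 2.93 mA

ΣG = 1/8.10 + 1/21.2 + 1/27.8 + 1/2.07 + 1/9.20 = 0.7984.
Current divider: I(R_e) = I_in · G_k/ΣG = 21.5 × (0.1087/0.7984) = 21.5 × 0.1361 = 2.927 mA.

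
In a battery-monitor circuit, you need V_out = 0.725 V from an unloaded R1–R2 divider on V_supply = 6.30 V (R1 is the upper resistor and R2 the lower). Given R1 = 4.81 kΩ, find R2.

Required fraction k = V_out/V_supply = 0.1151.
Rearranging, R2 = R1·k/(1−k) = 4.81 × 0.1300 = 0.6255 kΩ.

R2 ≈ 0.626 kΩ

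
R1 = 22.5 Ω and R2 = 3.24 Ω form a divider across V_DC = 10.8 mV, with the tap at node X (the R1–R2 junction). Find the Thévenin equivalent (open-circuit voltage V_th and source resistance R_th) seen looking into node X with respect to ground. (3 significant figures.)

V_th ≈ 1.36 mV, R_th ≈ 2.83 Ω

Open-circuit (no load on X): V_th = V_DC · R2/(R1 + R2) = 10.8 × 3.24/(22.50 + 3.24) = 1.359 mV.
Zeroing V_DC shorts the top of R1 to ground, so R_th = R1 ‖ R2 = 2.832 Ω.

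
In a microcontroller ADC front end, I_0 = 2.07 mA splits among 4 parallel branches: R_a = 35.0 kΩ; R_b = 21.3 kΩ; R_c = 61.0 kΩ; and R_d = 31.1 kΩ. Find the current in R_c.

ΣG = 1/35.0 + 1/21.3 + 1/61.0 + 1/31.1 = 0.1241.
By the current-divider rule, I = I_0 · G_k/ΣG = 2.07 × 0.1321 = 0.2735 mA.

I ≈ 0.274 mA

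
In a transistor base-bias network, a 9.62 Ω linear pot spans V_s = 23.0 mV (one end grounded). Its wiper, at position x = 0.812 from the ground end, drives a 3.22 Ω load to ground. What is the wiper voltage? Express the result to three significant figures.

V_out ≈ 12.8 mV

Lower segment x·R_p = 7.811 Ω; upper segment (1−x)·R_p = 1.809 Ω.
(x·R_p) ‖ R_L = 2.280 Ω.
V_out = 23.0 × 2.280/(1.809 + 2.280) = 12.83 mV.
(Unloaded: V_out = x·V_s = 18.7 mV.)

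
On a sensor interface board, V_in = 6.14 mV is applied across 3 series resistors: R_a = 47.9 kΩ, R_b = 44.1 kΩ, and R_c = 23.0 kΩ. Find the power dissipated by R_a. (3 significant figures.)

Series current I = V_in/ΣR = 6.14/115.0 = 0.05339 µA.
V(R_a) = I·R = 2.557 mV; P = V·I = 2.557 × 0.05339 = 0.1365 nW.

P ≈ 0.137 nW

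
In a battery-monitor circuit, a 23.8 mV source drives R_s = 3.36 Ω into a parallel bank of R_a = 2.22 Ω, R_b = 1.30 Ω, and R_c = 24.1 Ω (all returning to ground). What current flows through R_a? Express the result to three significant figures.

I ≈ 2.05 mA

Combine the parallel branches: R_p = (1/2.22 + 1/1.30 + 1/24.1)⁻¹ = 0.7929 Ω.
V_A by voltage divider: V_A = 23.8 × 0.7929/(3.36 + 0.7929) = 4.544 mV.
Branch current I = V_A/R_a = 4.544/2.22 = 2.047 mA.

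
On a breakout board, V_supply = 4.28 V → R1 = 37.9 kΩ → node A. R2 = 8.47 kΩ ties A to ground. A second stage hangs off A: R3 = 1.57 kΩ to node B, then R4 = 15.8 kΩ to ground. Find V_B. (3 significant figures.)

V_B ≈ 0.508 V

Looking into the second stage from A: R3 + R4 = 17.37 kΩ appears in parallel with R2.
R2 ‖ (R3+R4) = 5.694 kΩ.
V_A = 4.28 × 5.694/(37.9 + 5.694) = 0.5590 V.
Stage 2 is unloaded, so V_B = V_A · R4/(R3+R4) = 0.5590 × 15.8/17.37 = 0.5085 V.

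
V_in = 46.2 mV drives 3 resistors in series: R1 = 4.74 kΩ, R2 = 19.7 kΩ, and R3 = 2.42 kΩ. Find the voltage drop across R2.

Total series resistance ΣR = 4.74 + 19.7 + 2.42 = 26.86 kΩ.
By the voltage-divider rule, V = 46.2 × 19.70/26.86 = 33.88 mV.

V ≈ 33.9 mV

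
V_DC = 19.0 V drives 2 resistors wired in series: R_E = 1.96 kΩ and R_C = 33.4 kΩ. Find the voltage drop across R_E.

V ≈ 1.05 V

ΣR = 1.96 + 33.4 = 35.36 kΩ.
V = V_DC · R/ΣR = 19.0 × 0.05543 = 1.053 V.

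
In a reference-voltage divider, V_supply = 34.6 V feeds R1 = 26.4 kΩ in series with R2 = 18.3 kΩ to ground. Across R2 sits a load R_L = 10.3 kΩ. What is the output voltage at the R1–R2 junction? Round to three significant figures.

V_out ≈ 6.91 V

R2 ‖ R_L = (18.3 × 10.3)/(18.3 + 10.3) = 6.591 kΩ.
Now apply the divider: V_out = 34.6 × 0.1998 = 6.912 V.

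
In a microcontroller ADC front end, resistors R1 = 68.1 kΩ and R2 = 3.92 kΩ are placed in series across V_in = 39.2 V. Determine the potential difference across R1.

Total series resistance ΣR = 68.1 + 3.92 = 72.02 kΩ.
By the voltage-divider rule, V = 39.2 × 68.10/72.02 = 37.07 V.

V ≈ 37.1 V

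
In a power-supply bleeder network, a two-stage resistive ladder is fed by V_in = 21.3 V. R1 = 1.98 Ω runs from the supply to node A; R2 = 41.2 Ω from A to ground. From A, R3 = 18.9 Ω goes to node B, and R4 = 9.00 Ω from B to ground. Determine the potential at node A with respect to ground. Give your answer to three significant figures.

The second stage (R3 + R4 = 27.90 Ω) loads node A in parallel with R2.
Effective lower resistance at A: R2 ‖ 27.90 = 16.64 Ω.
V_A = 21.3 × 16.64/(1.98 + 16.64) = 19.03 V.

V_A ≈ 19.0 V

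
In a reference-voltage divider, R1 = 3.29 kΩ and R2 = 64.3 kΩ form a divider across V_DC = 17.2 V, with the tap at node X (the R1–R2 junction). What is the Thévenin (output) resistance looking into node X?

R_th ≈ 3.13 kΩ

With V_DC suppressed (replaced by a short), R_th = R1 ‖ R2 = (3.290 × 64.3)/(3.290 + 64.3) = 3.130 kΩ.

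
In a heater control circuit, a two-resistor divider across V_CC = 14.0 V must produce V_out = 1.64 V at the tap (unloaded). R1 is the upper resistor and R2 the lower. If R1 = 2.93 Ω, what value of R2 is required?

V_out/V_CC = R2/(R1+R2) = 0.1171.
So R2 = R1 · V_out/(V_CC − V_out) = 2.93 × 1.64/(14.0 − 1.64) = 2.93 × 0.1327 = 0.3888 Ω.

R2 ≈ 0.389 Ω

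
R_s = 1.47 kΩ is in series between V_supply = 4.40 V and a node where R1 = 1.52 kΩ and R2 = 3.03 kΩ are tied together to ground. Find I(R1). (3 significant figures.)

Combine the parallel branches: R_p = (1/1.52 + 1/3.03)⁻¹ = 1.012 kΩ.
V_A = 4.40 × 1.012/2.482 = 1.794 V.
I(R1) = V_A / R1 = 1.794/1.52 = 1.180 mA.

I ≈ 1.18 mA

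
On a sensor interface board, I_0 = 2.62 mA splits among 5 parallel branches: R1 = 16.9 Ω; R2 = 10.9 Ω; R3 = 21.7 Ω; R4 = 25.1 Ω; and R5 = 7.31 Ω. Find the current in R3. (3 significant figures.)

I ≈ 0.323 mA

ΣG = 1/16.9 + 1/10.9 + 1/21.7 + 1/25.1 + 1/7.31 = 0.3736.
Current divider: I(R3) = I_0 · G_k/ΣG = 2.62 × (0.04608/0.3736) = 2.62 × 0.1233 = 0.3231 mA.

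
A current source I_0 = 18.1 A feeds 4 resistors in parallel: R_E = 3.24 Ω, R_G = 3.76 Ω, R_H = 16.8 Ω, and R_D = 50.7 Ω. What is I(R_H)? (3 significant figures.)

I ≈ 1.65 A

Total conductance ΣG = 1/3.24 + 1/3.76 + 1/16.8 + 1/50.7 = 0.6538 (units of 1/Ω).
By the current-divider rule, I = I_0 · G_k/ΣG = 18.1 × 0.09104 = 1.648 A.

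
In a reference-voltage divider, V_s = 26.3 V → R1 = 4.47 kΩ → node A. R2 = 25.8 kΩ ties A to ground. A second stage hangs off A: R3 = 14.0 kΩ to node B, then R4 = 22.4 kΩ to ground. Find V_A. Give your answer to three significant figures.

Node A sees R2 in parallel with the series input of stage 2, R3 + R4 = 36.40 kΩ.
R2 ‖ (R3+R4) = 15.10 kΩ.
So V_A = 26.3 × 0.7716 = 20.29 V.

V_A ≈ 20.3 V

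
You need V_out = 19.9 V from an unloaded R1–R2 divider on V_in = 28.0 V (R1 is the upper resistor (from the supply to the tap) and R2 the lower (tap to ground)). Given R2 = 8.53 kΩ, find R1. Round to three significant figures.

R1 ≈ 3.47 kΩ

The divider ratio is R2/(R1+R2) = 19.9/28.0 = 0.7107.
Rearranging, R1 = R2·(1−k)/k = 8.53 × 0.4070 = 3.472 kΩ.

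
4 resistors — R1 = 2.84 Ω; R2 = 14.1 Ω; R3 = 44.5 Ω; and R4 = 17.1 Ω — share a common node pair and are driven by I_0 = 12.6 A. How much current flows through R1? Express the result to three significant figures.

I ≈ 8.80 A

ΣG = 1/2.84 + 1/14.1 + 1/44.5 + 1/17.1 = 0.5040.
By the current-divider rule, I = I_0 · G_k/ΣG = 12.6 × 0.6987 = 8.803 A.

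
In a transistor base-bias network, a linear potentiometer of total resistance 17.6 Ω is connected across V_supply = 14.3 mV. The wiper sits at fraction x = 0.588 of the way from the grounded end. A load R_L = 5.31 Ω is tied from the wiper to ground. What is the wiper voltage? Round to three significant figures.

The pot divides into 7.251 Ω above the wiper and 10.35 Ω below.
R_L loads the lower segment: effective lower R = 3.509 Ω.
V_out = 14.3 × 3.509/(7.251 + 3.509) = 4.664 mV.

V_out ≈ 4.66 mV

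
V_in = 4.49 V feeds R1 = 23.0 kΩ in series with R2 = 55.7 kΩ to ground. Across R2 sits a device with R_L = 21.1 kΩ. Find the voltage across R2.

V_out ≈ 1.79 V

The load sits in parallel with R2, giving an effective lower resistance R2' = R2·R_L/(R2+R_L) = 15.30 kΩ.
Voltage divider with the loaded lower leg: V_out = 4.49 × 15.30/(23.0 + 15.30) = 4.49 × 0.3995 = 1.794 V.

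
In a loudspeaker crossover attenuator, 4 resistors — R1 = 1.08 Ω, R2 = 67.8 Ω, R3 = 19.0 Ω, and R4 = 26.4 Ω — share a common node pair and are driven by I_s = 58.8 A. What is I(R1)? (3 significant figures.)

I ≈ 52.8 A

ΣG = 1/1.08 + 1/67.8 + 1/19.0 + 1/26.4 = 1.031.
R1 takes the fraction G_k/ΣG = 0.9259/1.031 = 0.8979, so I = 58.8 × 0.8979 = 52.80 A.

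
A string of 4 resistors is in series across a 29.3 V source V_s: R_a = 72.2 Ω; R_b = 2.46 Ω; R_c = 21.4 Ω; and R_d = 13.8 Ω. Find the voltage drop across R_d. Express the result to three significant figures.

V ≈ 3.68 V

Total series resistance ΣR = 72.2 + 2.46 + 21.4 + 13.8 = 109.9 Ω.
By the voltage-divider rule, V = 29.3 × 13.80/109.9 = 3.681 V.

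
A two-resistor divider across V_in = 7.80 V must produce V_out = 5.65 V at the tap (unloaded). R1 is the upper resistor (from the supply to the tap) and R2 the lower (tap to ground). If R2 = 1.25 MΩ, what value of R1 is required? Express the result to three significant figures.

R1 ≈ 0.476 MΩ

V_out/V_in = R2/(R1+R2) = 0.7244.
R1 = R2·(1/k − 1) = 1.25 × 0.3805 = 0.4757 MΩ.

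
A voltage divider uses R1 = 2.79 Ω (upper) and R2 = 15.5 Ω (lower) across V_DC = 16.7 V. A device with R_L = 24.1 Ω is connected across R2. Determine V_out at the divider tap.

V_out ≈ 12.9 V

First combine the lower leg with the load: R2 ‖ R_L = 9.433 Ω.
Then V_out = V_DC · R2'/(R1 + R2') = 16.7 × 9.433/12.22 = 12.89 V.
(Unloaded it would be 14.2 V; the load pulls it down.)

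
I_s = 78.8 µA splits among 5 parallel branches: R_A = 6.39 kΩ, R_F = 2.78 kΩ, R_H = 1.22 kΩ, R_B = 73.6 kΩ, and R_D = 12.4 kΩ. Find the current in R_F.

Conductances: ΣG = 1/6.39 + 1/2.78 + 1/1.22 + 1/73.6 + 1/12.4 = 1.430 (1/kΩ).
R_F takes the fraction G_k/ΣG = 0.3597/1.430 = 0.2515, so I = 78.8 × 0.2515 = 19.82 µA.

I ≈ 19.8 µA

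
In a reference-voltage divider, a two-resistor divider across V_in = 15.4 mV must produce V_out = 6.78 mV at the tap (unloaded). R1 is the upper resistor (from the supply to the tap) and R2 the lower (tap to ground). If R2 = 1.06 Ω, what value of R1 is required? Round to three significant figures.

R1 ≈ 1.35 Ω

The divider ratio is R2/(R1+R2) = 6.78/15.4 = 0.4403.
So R1 = R2 · (V_in/V_out − 1) = 1.06 × (15.4/6.78 − 1) = 1.06 × 1.271 = 1.348 Ω.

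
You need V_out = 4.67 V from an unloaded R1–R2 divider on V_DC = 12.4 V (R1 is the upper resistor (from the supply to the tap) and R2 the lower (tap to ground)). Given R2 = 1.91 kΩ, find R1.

R1 ≈ 3.16 kΩ

The divider ratio is R2/(R1+R2) = 4.67/12.4 = 0.3766.
Rearranging, R1 = R2·(1−k)/k = 1.91 × 1.655 = 3.162 kΩ.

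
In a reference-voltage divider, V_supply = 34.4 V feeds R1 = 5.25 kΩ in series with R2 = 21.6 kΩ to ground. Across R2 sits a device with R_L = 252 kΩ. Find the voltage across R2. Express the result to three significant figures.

First combine the lower leg with the load: R2 ‖ R_L = 19.89 kΩ.
Voltage divider with the loaded lower leg: V_out = 34.4 × 19.89/(5.25 + 19.89) = 34.4 × 0.7912 = 27.22 V.

V_out ≈ 27.2 V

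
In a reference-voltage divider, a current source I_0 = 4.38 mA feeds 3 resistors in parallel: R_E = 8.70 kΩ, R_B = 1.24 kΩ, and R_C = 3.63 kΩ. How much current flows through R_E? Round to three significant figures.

I ≈ 0.421 mA

Total conductance ΣG = 1/8.70 + 1/1.24 + 1/3.63 = 1.197 (units of 1/kΩ).
Current divider: I(R_E) = I_0 · G_k/ΣG = 4.38 × (0.1149/1.197) = 4.38 × 0.09604 = 0.4206 mA.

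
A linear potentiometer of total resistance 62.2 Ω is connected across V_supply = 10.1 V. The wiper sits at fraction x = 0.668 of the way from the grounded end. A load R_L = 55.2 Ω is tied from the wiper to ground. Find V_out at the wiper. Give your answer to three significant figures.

V_out ≈ 5.40 V

The pot divides into 20.65 Ω above the wiper and 41.55 Ω below.
R_L loads the lower segment: effective lower R = 23.71 Ω.
Then V_out = V_supply · 23.71/(20.65 + 23.71) = 5.398 V.
(Unloaded: V_out = x·V_supply = 6.75 V.)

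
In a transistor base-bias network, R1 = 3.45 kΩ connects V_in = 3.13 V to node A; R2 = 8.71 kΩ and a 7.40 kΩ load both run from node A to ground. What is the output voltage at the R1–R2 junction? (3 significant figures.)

V_out ≈ 1.68 V

R2 ‖ R_L = (8.71 × 7.40)/(8.71 + 7.40) = 4.001 kΩ.
Now apply the divider: V_out = 3.13 × 0.5370 = 1.681 V.
(Unloaded it would be 2.24 V; the load pulls it down.)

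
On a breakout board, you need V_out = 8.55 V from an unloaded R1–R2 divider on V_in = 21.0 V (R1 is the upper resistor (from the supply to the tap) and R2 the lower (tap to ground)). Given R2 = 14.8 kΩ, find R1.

The divider ratio is R2/(R1+R2) = 8.55/21.0 = 0.4071.
So R1 = R2 · (V_in/V_out − 1) = 14.8 × (21.0/8.55 − 1) = 14.8 × 1.456 = 21.55 kΩ.

R1 ≈ 21.6 kΩ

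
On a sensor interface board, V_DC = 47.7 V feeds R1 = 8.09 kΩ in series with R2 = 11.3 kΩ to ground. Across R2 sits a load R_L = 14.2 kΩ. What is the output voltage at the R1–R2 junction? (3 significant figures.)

R2 ‖ R_L = (11.3 × 14.2)/(11.3 + 14.2) = 6.293 kΩ.
Voltage divider with the loaded lower leg: V_out = 47.7 × 6.293/(8.09 + 6.293) = 47.7 × 0.4375 = 20.87 V.

V_out ≈ 20.9 V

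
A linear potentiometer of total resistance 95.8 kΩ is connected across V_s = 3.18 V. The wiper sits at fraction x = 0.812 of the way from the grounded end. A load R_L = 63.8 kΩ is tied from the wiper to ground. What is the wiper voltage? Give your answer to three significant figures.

V_out ≈ 2.10 V

Lower segment x·R_p = 77.79 kΩ; upper segment (1−x)·R_p = 18.01 kΩ.
(x·R_p) ‖ R_L = 35.05 kΩ.
V_out = 3.18 × 35.05/(18.01 + 35.05) = 2.101 V.
(Unloaded: V_out = x·V_s = 2.58 V.)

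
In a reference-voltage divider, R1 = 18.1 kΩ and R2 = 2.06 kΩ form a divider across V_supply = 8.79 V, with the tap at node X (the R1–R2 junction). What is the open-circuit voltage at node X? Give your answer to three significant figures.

V_th ≈ 0.898 V

Open-circuit (no load on X): V_th = V_supply · R2/(R1 + R2) = 8.79 × 2.06/(18.10 + 2.06) = 0.8982 V.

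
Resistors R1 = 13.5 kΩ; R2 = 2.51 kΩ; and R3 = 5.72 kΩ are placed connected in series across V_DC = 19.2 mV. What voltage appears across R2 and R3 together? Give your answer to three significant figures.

V ≈ 7.27 mV

Total series resistance ΣR = 13.5 + 2.51 + 5.72 = 21.73 kΩ.
R_{R2..R3} = 2.51 + 5.72 = 8.230 kΩ.
V = V_DC · R/ΣR = 19.2 × 0.3787 = 7.272 mV.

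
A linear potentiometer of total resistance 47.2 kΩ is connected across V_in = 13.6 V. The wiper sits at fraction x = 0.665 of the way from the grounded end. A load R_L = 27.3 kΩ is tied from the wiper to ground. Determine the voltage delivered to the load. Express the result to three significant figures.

V_out ≈ 6.53 V

Lower segment x·R_p = 31.39 kΩ; upper segment (1−x)·R_p = 15.81 kΩ.
(x·R_p) ‖ R_L = 14.60 kΩ.
V_out = 13.6 × 14.60/(15.81 + 14.60) = 6.529 V.
(Unloaded: V_out = x·V_in = 9.04 V.)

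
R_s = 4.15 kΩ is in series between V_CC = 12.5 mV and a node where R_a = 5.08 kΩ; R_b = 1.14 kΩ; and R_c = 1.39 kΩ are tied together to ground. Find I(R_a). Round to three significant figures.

Equivalent of the parallel group: R_p = 0.5576 kΩ.
V_A by voltage divider: V_A = 12.5 × 0.5576/(4.15 + 0.5576) = 1.481 mV.
I(R_a) = V_A / R_a = 1.481/5.08 = 0.2914 µA.

I ≈ 0.291 µA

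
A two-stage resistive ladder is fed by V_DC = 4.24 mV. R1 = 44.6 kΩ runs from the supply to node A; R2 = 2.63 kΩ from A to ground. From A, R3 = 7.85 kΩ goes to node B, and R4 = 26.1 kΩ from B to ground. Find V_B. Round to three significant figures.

V_B ≈ 0.169 mV

Node A sees R2 in parallel with the series input of stage 2, R3 + R4 = 33.95 kΩ.
R2 ‖ (R3+R4) = 2.441 kΩ.
First divider: V_A = V_DC · 2.441/(44.6 + 2.441) = 0.2200 mV.
V_B = V_A × 0.7688 = 0.1691 mV.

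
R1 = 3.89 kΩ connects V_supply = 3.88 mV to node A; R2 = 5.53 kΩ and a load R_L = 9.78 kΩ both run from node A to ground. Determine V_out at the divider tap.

V_out ≈ 1.85 mV

R2 ‖ R_L = (5.53 × 9.78)/(5.53 + 9.78) = 3.533 kΩ.
Voltage divider with the loaded lower leg: V_out = 3.88 × 3.533/(3.89 + 3.533) = 3.88 × 0.4759 = 1.847 mV.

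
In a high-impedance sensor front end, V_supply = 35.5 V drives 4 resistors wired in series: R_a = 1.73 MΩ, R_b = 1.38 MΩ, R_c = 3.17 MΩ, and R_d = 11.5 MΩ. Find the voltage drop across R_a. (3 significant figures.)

V ≈ 3.45 V

Series total: ΣR = 1.73 + 1.38 + 3.17 + 11.5 = 17.78 MΩ.
By the voltage-divider rule, V = 35.5 × 1.730/17.78 = 3.454 V.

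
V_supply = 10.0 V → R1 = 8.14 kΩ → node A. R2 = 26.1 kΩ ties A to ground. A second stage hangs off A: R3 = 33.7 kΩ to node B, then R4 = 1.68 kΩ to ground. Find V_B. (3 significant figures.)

The second stage (R3 + R4 = 35.38 kΩ) loads node A in parallel with R2.
Effective lower resistance at A: R2 ‖ 35.38 = 15.02 kΩ.
So V_A = 10.0 × 0.6485 = 6.485 V.
V_B = V_A × 0.04748 = 0.3080 V.

V_B ≈ 0.308 V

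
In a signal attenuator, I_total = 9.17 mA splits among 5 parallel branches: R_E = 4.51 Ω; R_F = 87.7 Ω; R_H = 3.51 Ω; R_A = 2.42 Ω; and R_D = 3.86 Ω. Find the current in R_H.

I ≈ 2.19 mA

Conductances: ΣG = 1/4.51 + 1/87.7 + 1/3.51 + 1/2.42 + 1/3.86 = 1.190 (1/Ω).
By the current-divider rule, I = I_total · G_k/ΣG = 9.17 × 0.2393 = 2.195 mA.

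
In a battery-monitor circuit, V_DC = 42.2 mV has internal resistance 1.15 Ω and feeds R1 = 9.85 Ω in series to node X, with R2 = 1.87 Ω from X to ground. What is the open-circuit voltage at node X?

R1' = 1.15 + 9.85 = 11.00 Ω (source resistance + R1).
Open-circuit (no load on X): V_th = V_DC · R2/(R1' + R2) = 42.2 × 1.87/(11.00 + 1.87) = 6.132 mV.

V_th ≈ 6.13 mV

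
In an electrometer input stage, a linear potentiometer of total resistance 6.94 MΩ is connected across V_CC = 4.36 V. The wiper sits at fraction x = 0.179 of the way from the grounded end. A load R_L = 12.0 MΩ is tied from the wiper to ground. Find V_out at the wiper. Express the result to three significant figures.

Split the track: R_lower = x·R_p = 1.242 MΩ, R_upper = (1−x)·R_p = 5.698 MΩ.
(x·R_p) ‖ R_L = 1.126 MΩ.
Loaded-divider output: V_out = 4.36 × 0.1650 = 0.7193 V.
(Unloaded: V_out = x·V_CC = 0.780 V.)

V_out ≈ 0.719 V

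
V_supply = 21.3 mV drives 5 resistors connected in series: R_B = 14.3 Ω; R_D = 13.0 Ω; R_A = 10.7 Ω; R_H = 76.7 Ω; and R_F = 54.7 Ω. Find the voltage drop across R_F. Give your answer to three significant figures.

Total series resistance ΣR = 14.3 + 13.0 + 10.7 + 76.7 + 54.7 = 169.4 Ω.
Voltage divider: V = V_supply · (54.70 / 169.4) = 21.3 × 0.3229 = 6.878 mV.

V ≈ 6.88 mV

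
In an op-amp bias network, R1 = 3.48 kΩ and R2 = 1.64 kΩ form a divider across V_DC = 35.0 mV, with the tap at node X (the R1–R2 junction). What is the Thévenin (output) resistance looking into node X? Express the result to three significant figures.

With V_DC suppressed (replaced by a short), R_th = R1 ‖ R2 = (3.480 × 1.64)/(3.480 + 1.64) = 1.115 kΩ.

R_th ≈ 1.11 kΩ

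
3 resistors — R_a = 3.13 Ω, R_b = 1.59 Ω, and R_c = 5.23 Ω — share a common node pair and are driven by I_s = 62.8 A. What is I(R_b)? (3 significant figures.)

Total conductance ΣG = 1/3.13 + 1/1.59 + 1/5.23 = 1.140 (units of 1/Ω).
By the current-divider rule, I = I_s · G_k/ΣG = 62.8 × 0.5519 = 34.66 A.

I ≈ 34.7 A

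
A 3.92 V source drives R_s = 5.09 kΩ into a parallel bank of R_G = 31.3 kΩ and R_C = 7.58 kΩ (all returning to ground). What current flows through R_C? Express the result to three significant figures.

Parallel bank: R_p = 1/(1/31.3 + 1/7.58) = 6.102 kΩ.
Node voltage V_A = V_DC · R_p/(R_s + R_p) = 3.92 × 0.5452 = 2.137 V.
I(R_C) = V_A / R_C = 2.137/7.58 = 0.2820 mA.

I ≈ 0.282 mA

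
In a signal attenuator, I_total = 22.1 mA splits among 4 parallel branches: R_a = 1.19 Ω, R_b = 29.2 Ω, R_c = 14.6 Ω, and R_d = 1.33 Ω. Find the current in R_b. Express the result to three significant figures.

I ≈ 0.447 mA

ΣG = 1/1.19 + 1/29.2 + 1/14.6 + 1/1.33 = 1.695.
R_b takes the fraction G_k/ΣG = 0.03425/1.695 = 0.02020, so I = 22.1 × 0.02020 = 0.4465 mA.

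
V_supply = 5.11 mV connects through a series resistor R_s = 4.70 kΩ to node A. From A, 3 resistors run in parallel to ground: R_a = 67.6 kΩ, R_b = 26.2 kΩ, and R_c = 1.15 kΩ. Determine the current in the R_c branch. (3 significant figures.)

Combine the parallel branches: R_p = (1/67.6 + 1/26.2 + 1/1.15)⁻¹ = 1.084 kΩ.
V_A by voltage divider: V_A = 5.11 × 1.084/(4.70 + 1.084) = 0.9577 mV.
I(R_c) = V_A / R_c = 0.9577/1.15 = 0.8328 µA.

I ≈ 0.833 µA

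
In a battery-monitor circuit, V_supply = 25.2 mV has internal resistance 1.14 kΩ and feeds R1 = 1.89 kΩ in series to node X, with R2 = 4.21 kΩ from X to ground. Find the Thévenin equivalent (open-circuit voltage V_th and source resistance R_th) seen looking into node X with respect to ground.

R1' = 1.14 + 1.89 = 3.030 kΩ (source resistance + R1).
With X open, the divider is unloaded: V_th = 25.2 × 4.21/7.240 = 14.65 mV.
Zeroing V_supply shorts the top of R1' to ground, so R_th = R1' ‖ R2 = 1.762 kΩ.

V_th ≈ 14.7 mV, R_th ≈ 1.76 kΩ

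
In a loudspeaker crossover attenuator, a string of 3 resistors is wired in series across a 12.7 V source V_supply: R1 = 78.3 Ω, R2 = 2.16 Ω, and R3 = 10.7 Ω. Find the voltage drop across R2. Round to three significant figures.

Total series resistance ΣR = 78.3 + 2.16 + 10.7 = 91.16 Ω.
V = V_supply · R/ΣR = 12.7 × 0.02369 = 0.3009 V.

V ≈ 0.301 V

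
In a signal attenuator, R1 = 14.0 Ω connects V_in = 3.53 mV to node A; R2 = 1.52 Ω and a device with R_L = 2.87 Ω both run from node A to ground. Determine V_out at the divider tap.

V_out ≈ 0.234 mV

First combine the lower leg with the load: R2 ‖ R_L = 0.9937 Ω.
Then V_out = V_in · R2'/(R1 + R2') = 3.53 × 0.9937/14.99 = 0.2340 mV.
(Unloaded it would be 0.346 mV; the load pulls it down.)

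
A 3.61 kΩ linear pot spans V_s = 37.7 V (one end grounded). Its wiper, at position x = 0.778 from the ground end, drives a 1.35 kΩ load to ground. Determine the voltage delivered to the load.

Lower segment x·R_p = 2.809 kΩ; upper segment (1−x)·R_p = 0.8014 kΩ.
(x·R_p) ‖ R_L = 0.9117 kΩ.
Then V_out = V_s · 0.9117/(0.8014 + 0.9117) = 20.06 V.
(Unloaded: V_out = x·V_s = 29.3 V.)

V_out ≈ 20.1 V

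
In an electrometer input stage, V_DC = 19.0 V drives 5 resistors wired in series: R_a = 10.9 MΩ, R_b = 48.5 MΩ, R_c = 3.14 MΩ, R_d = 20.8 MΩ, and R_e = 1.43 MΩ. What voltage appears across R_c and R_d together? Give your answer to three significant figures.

V ≈ 5.37 V

Total series resistance ΣR = 10.9 + 48.5 + 3.14 + 20.8 + 1.43 = 84.77 MΩ.
R_{R_c..R_d} = 3.14 + 20.8 = 23.94 MΩ.
Voltage divider: V = V_DC · (23.94 / 84.77) = 19.0 × 0.2824 = 5.366 V.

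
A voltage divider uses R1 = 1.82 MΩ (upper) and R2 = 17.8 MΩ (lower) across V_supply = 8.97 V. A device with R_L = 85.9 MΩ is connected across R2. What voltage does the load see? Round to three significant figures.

R2 ‖ R_L = (17.8 × 85.9)/(17.8 + 85.9) = 14.74 MΩ.
Now apply the divider: V_out = 8.97 × 0.8901 = 7.984 V.
(Unloaded it would be 8.14 V; the load pulls it down.)

V_out ≈ 7.98 V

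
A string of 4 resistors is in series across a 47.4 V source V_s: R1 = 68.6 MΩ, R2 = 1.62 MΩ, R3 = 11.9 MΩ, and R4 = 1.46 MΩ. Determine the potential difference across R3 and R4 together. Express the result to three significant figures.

Series total: ΣR = 68.6 + 1.62 + 11.9 + 1.46 = 83.58 MΩ.
R_{R3..R4} = 11.9 + 1.46 = 13.36 MΩ.
Voltage divider: V = V_s · (13.36 / 83.58) = 47.4 × 0.1598 = 7.577 V.

V ≈ 7.58 V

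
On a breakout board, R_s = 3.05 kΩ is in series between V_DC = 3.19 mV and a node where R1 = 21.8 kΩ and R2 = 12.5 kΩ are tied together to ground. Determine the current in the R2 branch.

I ≈ 0.184 µA

Parallel bank: R_p = 1/(1/21.8 + 1/12.5) = 7.945 kΩ.
V_A = 3.19 × 7.945/10.99 = 2.305 mV.
I(R2) = V_A / R2 = 2.305/12.5 = 0.1844 µA.
(Check via current divider: I_total = 0.2901 µA; share G_k/ΣG = 0.6356 → same result.)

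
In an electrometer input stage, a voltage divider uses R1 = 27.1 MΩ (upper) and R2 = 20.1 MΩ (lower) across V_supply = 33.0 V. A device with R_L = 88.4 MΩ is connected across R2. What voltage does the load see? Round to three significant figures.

V_out ≈ 12.4 V

The load sits in parallel with R2, giving an effective lower resistance R2' = R2·R_L/(R2+R_L) = 16.38 MΩ.
Voltage divider with the loaded lower leg: V_out = 33.0 × 16.38/(27.1 + 16.38) = 33.0 × 0.3767 = 12.43 V.
(Unloaded it would be 14.1 V; the load pulls it down.)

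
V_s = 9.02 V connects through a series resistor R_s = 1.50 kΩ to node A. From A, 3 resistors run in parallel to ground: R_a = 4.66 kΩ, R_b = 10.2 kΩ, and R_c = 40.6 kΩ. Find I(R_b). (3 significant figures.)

I ≈ 0.587 mA

Parallel bank: R_p = 1/(1/4.66 + 1/10.2 + 1/40.6) = 2.965 kΩ.
V_A by voltage divider: V_A = 9.02 × 2.965/(1.50 + 2.965) = 5.990 V.
I(R_b) = V_A / R_b = 5.990/10.2 = 0.5872 mA.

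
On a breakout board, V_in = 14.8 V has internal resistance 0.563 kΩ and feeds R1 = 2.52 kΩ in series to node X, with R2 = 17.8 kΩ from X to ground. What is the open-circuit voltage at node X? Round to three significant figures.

R1' = 0.563 + 2.52 = 3.083 kΩ (source resistance + R1).
Open-circuit (no load on X): V_th = V_in · R2/(R1' + R2) = 14.8 × 17.8/(3.083 + 17.8) = 12.62 V.

V_th ≈ 12.6 V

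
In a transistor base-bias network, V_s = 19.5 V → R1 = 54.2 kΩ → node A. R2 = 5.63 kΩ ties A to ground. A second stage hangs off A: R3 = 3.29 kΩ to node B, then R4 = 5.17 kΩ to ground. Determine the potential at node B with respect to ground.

V_B ≈ 0.700 V

Node A sees R2 in parallel with the series input of stage 2, R3 + R4 = 8.460 kΩ.
Effective lower resistance at A: R2 ‖ 8.460 = 3.380 kΩ.
V_A = 19.5 × 3.380/(54.2 + 3.380) = 1.145 V.
Stage 2 is unloaded, so V_B = V_A · R4/(R3+R4) = 1.145 × 5.17/8.460 = 0.6996 V.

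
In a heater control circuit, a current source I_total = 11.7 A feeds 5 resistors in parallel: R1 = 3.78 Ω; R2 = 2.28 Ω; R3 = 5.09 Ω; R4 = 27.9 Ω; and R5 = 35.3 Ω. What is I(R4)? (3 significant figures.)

ΣG = 1/3.78 + 1/2.28 + 1/5.09 + 1/27.9 + 1/35.3 = 0.9638.
R4 takes the fraction G_k/ΣG = 0.03584/0.9638 = 0.03719, so I = 11.7 × 0.03719 = 0.4351 A.

I ≈ 0.435 A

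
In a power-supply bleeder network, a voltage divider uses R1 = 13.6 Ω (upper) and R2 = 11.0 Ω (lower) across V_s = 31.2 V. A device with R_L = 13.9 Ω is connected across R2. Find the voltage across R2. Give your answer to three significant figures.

R2 ‖ R_L = (11.0 × 13.9)/(11.0 + 13.9) = 6.141 Ω.
Then V_out = V_s · R2'/(R1 + R2') = 31.2 × 6.141/19.74 = 9.705 V.

V_out ≈ 9.71 V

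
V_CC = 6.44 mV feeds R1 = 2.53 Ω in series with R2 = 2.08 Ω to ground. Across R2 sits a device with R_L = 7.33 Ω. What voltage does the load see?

V_out ≈ 2.51 mV

R2 ‖ R_L = (2.08 × 7.33)/(2.08 + 7.33) = 1.620 Ω.
Voltage divider with the loaded lower leg: V_out = 6.44 × 1.620/(2.53 + 1.620) = 6.44 × 0.3904 = 2.514 mV.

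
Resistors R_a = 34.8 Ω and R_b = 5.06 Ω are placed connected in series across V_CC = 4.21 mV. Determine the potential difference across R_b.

Total series resistance ΣR = 34.8 + 5.06 = 39.86 Ω.
By the voltage-divider rule, V = 4.21 × 5.060/39.86 = 0.5344 mV.

V ≈ 0.534 mV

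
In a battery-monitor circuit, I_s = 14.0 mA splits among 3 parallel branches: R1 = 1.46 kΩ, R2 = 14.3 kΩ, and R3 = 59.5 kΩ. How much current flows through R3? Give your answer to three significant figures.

ΣG = 1/1.46 + 1/14.3 + 1/59.5 = 0.7717.
R3 takes the fraction G_k/ΣG = 0.01681/0.7717 = 0.02178, so I = 14.0 × 0.02178 = 0.3049 mA.

I ≈ 0.305 mA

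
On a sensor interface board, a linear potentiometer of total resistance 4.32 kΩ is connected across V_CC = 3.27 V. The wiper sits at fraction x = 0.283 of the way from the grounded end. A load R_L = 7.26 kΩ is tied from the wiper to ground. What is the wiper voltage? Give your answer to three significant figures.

Lower segment x·R_p = 1.223 kΩ; upper segment (1−x)·R_p = 3.097 kΩ.
(x·R_p) ‖ R_L = 1.046 kΩ.
V_out = 3.27 × 1.046/(3.097 + 1.046) = 0.8257 V.

V_out ≈ 0.826 V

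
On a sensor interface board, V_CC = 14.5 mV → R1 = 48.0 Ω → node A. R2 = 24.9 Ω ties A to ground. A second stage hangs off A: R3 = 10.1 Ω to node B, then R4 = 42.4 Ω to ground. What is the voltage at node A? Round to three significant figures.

The second stage (R3 + R4 = 52.50 Ω) loads node A in parallel with R2.
Effective lower resistance at A: R2 ‖ 52.50 = 16.89 Ω.
V_A = 14.5 × 16.89/(48.0 + 16.89) = 3.774 mV.

V_A ≈ 3.77 mV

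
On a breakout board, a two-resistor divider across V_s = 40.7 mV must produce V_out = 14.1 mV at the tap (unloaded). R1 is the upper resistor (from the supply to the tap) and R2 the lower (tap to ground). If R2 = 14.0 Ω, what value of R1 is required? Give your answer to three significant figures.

Required fraction k = V_out/V_s = 0.3464.
So R1 = R2 · (V_s/V_out − 1) = 14.0 × (40.7/14.1 − 1) = 14.0 × 1.887 = 26.41 Ω.

R1 ≈ 26.4 Ω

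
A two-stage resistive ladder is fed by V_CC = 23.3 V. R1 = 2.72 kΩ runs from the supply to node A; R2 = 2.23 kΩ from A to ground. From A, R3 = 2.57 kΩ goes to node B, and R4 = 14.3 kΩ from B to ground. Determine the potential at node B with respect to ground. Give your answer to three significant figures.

Node A sees R2 in parallel with the series input of stage 2, R3 + R4 = 16.87 kΩ.
R2 ‖ (R3+R4) = 1.970 kΩ.
First divider: V_A = V_CC · 1.970/(2.72 + 1.970) = 9.786 V.
V_B = V_A × 0.8477 = 8.295 V.

V_B ≈ 8.30 V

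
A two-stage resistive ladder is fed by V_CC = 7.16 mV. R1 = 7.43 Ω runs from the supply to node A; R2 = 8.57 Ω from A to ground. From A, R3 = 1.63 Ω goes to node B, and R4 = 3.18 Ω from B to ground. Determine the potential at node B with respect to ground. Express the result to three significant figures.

V_B ≈ 1.39 mV

The second stage (R3 + R4 = 4.810 Ω) loads node A in parallel with R2.
Effective lower resistance at A: R2 ‖ 4.810 = 3.081 Ω.
V_A = 7.16 × 3.081/(7.43 + 3.081) = 2.099 mV.
V_B = V_A × 0.6611 = 1.387 mV.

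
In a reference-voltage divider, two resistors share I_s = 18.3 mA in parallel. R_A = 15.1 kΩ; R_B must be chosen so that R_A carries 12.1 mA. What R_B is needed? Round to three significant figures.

The fraction through R_A equals R_B/(R_A+R_B).
With f = 0.6612, R_B = R_A · f/(1−f) = 15.1 × 1.952 = 29.47 kΩ.

R_B ≈ 29.5 kΩ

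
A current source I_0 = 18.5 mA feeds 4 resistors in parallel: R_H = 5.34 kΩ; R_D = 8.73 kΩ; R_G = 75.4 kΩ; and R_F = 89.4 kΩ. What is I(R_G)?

Conductances: ΣG = 1/5.34 + 1/8.73 + 1/75.4 + 1/89.4 = 0.3263 (1/kΩ).
R_G takes the fraction G_k/ΣG = 0.01326/0.3263 = 0.04065, so I = 18.5 × 0.04065 = 0.7520 mA.

I ≈ 0.752 mA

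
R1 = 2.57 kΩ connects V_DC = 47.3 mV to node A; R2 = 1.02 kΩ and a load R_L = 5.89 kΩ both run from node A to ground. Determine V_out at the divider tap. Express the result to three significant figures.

R2 ‖ R_L = (1.02 × 5.89)/(1.02 + 5.89) = 0.8694 kΩ.
Then V_out = V_DC · R2'/(R1 + R2') = 47.3 × 0.8694/3.439 = 11.96 mV.

V_out ≈ 12.0 mV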